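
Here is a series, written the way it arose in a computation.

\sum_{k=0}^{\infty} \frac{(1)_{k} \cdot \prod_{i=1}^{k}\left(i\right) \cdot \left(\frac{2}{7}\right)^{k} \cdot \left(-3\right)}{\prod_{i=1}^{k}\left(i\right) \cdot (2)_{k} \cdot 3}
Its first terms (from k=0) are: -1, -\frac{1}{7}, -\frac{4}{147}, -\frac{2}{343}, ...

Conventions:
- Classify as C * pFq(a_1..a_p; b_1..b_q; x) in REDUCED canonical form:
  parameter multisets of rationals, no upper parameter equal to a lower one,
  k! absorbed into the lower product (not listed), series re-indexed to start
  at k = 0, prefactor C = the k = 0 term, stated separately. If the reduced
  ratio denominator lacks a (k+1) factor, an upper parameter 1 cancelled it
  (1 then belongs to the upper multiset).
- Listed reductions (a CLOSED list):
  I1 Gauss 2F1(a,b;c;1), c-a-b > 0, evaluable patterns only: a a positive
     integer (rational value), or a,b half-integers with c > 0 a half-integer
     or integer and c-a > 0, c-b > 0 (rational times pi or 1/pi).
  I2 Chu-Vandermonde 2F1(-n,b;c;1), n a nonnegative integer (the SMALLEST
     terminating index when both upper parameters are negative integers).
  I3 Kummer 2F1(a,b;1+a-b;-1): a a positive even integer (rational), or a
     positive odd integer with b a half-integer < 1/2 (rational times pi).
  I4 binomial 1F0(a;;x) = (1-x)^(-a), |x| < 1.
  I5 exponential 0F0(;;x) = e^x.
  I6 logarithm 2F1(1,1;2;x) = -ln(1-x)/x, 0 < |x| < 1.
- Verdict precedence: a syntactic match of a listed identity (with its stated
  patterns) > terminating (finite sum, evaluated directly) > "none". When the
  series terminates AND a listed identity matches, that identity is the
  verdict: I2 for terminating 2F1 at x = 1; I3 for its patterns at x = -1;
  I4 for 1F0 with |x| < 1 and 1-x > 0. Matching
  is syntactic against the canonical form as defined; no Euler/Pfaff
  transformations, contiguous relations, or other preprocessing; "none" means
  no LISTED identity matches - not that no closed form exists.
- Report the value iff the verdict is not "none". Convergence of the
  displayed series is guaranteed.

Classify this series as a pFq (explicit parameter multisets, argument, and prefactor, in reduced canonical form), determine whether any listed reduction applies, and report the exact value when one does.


First insight: from the first term -1: the running product (C = -1, x = 2/7) telescopes to a rising factorial.
Adjacent-term ratio: r(k) = \frac{2}{7} * (k+1) (k+1) / [(k+2) (k+1)] - rational in k, leading ratio \frac{2}{7}; with t_0 = -1, classification follows.

Reduced: x = \frac{2}{7}, 2F1, upper = {1, 1}, lower = {2}, C = -1. Verdict at x = \frac{2}{7}: logarithm (I6) matches (the logarithm: parameters (1,1;2), x = \frac{2}{7}). Hence: \frac{7}{2} \cdot \ln\left(\frac{5}{7}\right).


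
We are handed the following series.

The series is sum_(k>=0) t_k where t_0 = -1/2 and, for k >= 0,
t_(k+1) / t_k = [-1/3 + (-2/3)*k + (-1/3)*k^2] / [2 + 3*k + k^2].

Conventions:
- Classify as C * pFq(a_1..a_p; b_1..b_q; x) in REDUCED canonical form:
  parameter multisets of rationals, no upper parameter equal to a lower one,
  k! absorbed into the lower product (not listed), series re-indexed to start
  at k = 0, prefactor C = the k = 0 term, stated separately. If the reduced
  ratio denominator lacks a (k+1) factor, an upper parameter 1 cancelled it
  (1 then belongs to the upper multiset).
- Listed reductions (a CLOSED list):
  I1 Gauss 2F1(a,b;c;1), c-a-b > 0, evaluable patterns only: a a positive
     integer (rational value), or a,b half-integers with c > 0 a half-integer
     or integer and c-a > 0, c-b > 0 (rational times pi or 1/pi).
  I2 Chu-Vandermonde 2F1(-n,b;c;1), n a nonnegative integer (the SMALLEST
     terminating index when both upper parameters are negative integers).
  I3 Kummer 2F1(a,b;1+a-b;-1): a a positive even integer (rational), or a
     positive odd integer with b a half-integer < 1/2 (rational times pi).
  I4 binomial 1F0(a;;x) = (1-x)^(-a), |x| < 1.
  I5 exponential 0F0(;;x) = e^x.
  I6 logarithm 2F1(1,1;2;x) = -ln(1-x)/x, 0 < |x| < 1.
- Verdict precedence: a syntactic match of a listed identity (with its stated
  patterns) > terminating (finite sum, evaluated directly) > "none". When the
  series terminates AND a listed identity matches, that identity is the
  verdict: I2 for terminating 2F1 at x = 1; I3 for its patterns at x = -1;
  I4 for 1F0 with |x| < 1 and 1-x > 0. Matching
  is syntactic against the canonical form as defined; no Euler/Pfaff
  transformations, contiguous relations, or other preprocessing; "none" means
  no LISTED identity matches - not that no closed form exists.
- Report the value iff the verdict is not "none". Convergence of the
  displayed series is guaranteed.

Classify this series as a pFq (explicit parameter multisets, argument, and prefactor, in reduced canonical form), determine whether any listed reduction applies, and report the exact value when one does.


With C = -1/2: the canonical form is 2F1(1, 1; 2; -1/3). Verdict: the I6 logarithm reduction matches (the logarithm: parameters (1,1;2), x = -1/3). Exact value: (-3/2) * ln(4/3).

Structural cue: t_0 = -1/2 here, and the expanded ratio factors over Q; C = -1/2, roots give parameters.
Ratio: r(k) = (-1/3) * (k+1) (k+1) / [(k+2) (k+1)] - poly over poly, x = (-1/3) from leading terms; C = -1/2 at k = 0.


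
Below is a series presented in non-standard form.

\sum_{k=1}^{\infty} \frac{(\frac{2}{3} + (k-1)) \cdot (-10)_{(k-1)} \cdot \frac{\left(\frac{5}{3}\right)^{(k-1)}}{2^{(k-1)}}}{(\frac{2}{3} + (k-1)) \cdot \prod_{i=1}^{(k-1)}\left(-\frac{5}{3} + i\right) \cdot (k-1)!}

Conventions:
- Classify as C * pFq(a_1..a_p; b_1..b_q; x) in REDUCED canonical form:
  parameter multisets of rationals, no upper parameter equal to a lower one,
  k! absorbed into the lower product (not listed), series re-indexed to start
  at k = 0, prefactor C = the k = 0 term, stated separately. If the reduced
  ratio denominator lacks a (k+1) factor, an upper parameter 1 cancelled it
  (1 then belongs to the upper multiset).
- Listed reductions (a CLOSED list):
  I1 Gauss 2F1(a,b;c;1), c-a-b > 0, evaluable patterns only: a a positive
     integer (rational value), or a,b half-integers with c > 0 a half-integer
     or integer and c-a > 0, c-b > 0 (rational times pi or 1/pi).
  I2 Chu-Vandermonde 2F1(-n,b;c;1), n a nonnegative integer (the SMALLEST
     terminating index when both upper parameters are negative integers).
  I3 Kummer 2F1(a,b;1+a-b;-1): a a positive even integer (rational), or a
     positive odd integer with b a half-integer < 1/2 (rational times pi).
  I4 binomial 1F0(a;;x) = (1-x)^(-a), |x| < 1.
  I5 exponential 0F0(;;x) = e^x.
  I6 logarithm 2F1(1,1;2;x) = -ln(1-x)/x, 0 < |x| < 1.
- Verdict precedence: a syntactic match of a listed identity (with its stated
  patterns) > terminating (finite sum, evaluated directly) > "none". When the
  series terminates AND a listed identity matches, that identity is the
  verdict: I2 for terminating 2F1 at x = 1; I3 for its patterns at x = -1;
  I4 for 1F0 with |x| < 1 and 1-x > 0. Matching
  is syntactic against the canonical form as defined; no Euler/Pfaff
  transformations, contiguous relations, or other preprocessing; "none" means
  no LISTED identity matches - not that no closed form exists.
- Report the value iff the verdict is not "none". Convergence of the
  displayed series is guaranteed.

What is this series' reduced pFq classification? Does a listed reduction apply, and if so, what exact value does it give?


With C = 1: the canonical form is 1F1(-10; -\frac{2}{3}; \frac{5}{6}). Verdict: terminating - upper parameter -10 makes this a finite sum (last index 10), evaluated exactly. Sum: -\frac{1570985523}{906493952}.

The tell: with t_0 = 1, the two k-th powers (prefactor 1) combine into one argument.
Step ratio: r(k) = \frac{5}{6} * (k-10) / [(k-\frac{2}{3}) (k+1)] - rational in k, leading ratio \frac{5}{6}; with t_0 = 1, classification follows.


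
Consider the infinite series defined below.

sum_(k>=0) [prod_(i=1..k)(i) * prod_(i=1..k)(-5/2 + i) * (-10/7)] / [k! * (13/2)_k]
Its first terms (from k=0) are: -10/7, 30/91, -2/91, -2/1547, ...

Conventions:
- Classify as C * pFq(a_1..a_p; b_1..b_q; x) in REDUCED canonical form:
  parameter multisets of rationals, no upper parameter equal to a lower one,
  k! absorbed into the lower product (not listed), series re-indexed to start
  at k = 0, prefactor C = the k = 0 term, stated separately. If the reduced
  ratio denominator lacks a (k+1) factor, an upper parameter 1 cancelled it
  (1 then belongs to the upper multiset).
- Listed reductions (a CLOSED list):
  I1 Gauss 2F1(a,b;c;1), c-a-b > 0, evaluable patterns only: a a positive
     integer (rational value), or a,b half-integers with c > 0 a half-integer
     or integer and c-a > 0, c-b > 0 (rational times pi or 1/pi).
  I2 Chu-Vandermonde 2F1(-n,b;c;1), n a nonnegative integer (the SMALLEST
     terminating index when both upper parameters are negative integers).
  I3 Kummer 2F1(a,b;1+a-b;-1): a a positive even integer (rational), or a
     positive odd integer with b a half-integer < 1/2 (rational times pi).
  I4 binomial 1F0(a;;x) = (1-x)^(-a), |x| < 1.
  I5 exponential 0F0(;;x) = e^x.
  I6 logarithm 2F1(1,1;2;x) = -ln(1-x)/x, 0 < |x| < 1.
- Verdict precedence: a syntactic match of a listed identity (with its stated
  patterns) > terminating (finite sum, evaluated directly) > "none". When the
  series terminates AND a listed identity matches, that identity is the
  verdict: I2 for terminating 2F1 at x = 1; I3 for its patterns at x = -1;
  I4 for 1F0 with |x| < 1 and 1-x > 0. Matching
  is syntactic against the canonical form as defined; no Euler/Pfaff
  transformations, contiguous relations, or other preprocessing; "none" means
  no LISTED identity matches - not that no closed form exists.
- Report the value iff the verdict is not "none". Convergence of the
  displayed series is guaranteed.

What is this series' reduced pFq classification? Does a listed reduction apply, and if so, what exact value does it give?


With C = -10/7: the canonical form is 2F1(-3/2, 1; 13/2; 1). Verdict: Gauss (I1, integer-parameter pattern) matches (x = 1: the Gamma ratio telescopes since c-a-b = 7 > 0 and a = 1 in Z>0). Value: -55/49.

Key step: t_0 being -10/7, the running product (prefactor -10/7) telescopes to a rising factorial.
Adjacent-term ratio: r(k) = 1 * (k-3/2) (k+1) / [(k+13/2) (k+1)] - poly over poly, x = 1 from leading terms; C = -10/7 at k = 0.


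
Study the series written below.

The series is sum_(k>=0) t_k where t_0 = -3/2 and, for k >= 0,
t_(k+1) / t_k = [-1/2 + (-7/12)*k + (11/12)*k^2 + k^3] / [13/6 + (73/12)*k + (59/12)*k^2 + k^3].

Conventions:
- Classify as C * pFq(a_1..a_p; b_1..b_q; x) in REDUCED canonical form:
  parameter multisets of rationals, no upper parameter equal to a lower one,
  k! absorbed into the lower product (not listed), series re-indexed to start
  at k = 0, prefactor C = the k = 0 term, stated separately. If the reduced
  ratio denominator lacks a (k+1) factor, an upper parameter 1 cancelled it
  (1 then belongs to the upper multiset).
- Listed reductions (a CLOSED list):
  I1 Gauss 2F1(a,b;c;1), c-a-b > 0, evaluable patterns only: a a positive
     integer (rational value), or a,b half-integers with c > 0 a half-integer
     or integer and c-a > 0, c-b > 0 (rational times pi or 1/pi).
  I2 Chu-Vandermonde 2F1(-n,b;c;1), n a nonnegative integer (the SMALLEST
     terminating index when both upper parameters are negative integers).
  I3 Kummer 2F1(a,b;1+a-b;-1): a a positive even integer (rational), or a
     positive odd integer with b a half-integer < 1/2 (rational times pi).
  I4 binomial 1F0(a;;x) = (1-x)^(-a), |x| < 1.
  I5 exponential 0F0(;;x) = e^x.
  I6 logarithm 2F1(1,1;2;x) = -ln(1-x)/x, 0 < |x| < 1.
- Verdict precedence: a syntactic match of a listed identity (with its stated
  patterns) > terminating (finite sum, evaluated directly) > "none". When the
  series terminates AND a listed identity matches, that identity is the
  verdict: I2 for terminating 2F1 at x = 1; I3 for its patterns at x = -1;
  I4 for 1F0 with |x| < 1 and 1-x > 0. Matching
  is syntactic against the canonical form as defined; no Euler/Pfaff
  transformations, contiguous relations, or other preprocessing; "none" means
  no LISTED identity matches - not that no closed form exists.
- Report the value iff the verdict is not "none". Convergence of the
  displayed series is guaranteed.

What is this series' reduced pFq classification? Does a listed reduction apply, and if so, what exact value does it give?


Structural cue: x = 1 and the expanded ratio factors over Q; C = -3/2, roots give parameters.
Term ratio: r(k) = 1 * (k-3/4) (k+1) / [(k+13/4) (k+1)] ; factor over Q: parameters, x = 1, and C = -3/2.

x = 1 here; the reduced form reads 2F1, upper {-3/4, 1}, lower {13/4}, C = -3/2. Verdict: Gauss's theorem (I1) fires (x = 1: the Gamma ratio telescopes since c-a-b = 3 > 0 and a = 1 in Z>0). Sum: -9/8.


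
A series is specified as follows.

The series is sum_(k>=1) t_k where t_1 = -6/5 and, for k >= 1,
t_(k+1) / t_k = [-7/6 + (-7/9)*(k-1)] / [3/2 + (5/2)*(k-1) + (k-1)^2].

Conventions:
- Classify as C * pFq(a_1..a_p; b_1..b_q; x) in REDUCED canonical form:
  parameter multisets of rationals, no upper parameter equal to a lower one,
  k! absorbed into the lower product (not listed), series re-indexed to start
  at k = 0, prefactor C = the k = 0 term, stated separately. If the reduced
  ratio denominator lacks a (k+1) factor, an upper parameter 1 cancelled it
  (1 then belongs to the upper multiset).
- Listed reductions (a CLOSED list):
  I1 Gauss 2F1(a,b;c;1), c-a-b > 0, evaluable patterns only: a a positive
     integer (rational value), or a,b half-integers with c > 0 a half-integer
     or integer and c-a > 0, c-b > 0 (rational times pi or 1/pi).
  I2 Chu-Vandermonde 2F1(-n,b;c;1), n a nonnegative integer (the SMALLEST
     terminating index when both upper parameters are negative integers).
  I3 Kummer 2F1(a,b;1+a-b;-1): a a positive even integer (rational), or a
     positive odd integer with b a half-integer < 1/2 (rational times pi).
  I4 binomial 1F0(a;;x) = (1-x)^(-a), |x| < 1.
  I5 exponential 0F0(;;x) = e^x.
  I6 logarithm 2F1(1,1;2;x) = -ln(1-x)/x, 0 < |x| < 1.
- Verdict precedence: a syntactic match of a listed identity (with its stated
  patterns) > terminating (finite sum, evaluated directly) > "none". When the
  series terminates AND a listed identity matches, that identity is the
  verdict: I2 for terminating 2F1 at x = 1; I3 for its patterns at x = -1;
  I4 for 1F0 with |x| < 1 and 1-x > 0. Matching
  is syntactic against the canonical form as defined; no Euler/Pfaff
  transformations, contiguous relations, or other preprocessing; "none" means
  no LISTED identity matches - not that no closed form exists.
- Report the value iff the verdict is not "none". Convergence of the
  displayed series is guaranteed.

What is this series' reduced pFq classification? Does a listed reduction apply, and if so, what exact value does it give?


The series (x = -7/9) is 0F0: upper {-}, lower {-}, prefactor -6/5. Verdict: the exponential series (I5) fires (the 0F0 exponential series at x = -7/9). Hence: (-6/5) * e^(-7/9).

Key observation: from the first term -6/5: cancel k + 3/2 from the displayed ratio first; then prefactor -6/5.
Ratio: r(k) = (-7/9) * 1 / [(k+1)] - rational; roots negated = parameters, x = (-7/9), C = -6/5.


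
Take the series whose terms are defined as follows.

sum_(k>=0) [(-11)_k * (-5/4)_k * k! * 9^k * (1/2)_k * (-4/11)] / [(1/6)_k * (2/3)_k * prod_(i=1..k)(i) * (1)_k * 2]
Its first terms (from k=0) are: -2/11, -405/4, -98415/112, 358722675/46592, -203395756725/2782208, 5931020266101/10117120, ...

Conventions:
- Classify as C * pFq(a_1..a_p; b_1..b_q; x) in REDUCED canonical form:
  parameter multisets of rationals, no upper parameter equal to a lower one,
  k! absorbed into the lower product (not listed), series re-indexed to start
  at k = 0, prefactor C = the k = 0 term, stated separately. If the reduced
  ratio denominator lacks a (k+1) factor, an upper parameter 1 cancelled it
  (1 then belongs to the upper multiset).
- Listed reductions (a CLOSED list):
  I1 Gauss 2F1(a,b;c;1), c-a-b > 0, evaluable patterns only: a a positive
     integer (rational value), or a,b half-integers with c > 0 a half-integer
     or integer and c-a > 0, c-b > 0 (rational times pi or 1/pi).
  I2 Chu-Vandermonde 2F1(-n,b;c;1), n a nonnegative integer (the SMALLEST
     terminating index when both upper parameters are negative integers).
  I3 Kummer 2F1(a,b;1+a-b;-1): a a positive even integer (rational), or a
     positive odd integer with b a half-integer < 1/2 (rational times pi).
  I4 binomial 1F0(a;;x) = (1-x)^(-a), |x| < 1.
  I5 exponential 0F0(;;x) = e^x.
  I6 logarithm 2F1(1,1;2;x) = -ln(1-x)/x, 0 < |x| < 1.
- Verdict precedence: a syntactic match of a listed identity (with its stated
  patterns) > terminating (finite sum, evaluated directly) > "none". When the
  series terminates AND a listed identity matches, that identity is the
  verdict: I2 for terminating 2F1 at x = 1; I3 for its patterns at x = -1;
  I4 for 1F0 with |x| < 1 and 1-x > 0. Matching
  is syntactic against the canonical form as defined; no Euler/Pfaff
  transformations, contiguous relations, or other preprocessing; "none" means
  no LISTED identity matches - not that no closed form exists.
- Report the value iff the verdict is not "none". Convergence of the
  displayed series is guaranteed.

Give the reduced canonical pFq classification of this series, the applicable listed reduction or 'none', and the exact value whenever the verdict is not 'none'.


With C = -2/11: the canonical form is 3F2(-11, -5/4, 1/2; 1/6, 2/3; 9). Verdict: terminating. (-11)_k vanishes past k = 11, leaving a 12-term sum, computed directly. Its exact value is 589801813776529316980866304154651/16962279031461768991866880.

Structural cue: t_0 being -2/11, the product of the first k integers (prefactor -2/11) is k!.
Consecutive-term ratio: r(k) = 9 * (k-11) (k-5/4) (k+1/2) / [(k+1/6) (k+2/3) (k+1)] - rational in k. x = 9; t_0 = -2/11; negate the roots.


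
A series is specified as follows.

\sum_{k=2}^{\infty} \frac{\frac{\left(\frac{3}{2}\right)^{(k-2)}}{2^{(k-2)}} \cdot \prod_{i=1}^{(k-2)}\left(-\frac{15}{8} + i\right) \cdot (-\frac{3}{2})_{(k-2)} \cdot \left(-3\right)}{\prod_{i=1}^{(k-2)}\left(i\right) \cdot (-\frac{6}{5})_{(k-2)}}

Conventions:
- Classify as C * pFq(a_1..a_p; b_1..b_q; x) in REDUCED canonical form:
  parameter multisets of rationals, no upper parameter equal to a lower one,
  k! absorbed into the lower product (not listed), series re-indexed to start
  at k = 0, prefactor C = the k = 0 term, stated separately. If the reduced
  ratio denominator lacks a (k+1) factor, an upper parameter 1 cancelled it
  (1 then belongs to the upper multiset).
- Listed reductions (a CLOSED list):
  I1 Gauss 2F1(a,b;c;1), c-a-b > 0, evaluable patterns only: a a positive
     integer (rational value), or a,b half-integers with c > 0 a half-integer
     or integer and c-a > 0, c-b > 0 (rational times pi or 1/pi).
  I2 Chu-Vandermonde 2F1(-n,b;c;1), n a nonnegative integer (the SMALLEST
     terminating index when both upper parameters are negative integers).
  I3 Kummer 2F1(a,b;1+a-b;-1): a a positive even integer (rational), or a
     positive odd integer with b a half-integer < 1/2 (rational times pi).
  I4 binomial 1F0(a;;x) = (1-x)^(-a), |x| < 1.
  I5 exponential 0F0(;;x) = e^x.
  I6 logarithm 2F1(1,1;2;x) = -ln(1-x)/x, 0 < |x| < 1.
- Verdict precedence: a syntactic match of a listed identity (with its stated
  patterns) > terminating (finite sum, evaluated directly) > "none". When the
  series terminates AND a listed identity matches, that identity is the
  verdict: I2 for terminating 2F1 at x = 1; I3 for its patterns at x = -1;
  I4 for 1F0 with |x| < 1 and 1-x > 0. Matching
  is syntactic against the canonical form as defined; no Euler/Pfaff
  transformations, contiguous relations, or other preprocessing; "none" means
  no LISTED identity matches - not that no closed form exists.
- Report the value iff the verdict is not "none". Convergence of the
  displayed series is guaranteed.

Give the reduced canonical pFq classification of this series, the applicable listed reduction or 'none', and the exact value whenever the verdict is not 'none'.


The tell: x = \frac{3}{4} and the running product (prefactor -3) telescopes to a rising factorial.
Ratio: r(k) = \frac{3}{4} * (k-\frac{3}{2}) (k-\frac{7}{8}) / [(k-\frac{6}{5}) (k+1)] - rational in k. x = \frac{3}{4}; t_0 = -3; negate the roots.

Canonical form: C = -3 times 2F1 with upper {-\frac{3}{2}, -\frac{7}{8}}, lower {-\frac{6}{5}}, x = \frac{3}{4}. Verdict: none - at argument \frac{3}{4} the multisets {-\frac{3}{2}, -\frac{7}{8}} ; {-\frac{6}{5}} match no listed identity.


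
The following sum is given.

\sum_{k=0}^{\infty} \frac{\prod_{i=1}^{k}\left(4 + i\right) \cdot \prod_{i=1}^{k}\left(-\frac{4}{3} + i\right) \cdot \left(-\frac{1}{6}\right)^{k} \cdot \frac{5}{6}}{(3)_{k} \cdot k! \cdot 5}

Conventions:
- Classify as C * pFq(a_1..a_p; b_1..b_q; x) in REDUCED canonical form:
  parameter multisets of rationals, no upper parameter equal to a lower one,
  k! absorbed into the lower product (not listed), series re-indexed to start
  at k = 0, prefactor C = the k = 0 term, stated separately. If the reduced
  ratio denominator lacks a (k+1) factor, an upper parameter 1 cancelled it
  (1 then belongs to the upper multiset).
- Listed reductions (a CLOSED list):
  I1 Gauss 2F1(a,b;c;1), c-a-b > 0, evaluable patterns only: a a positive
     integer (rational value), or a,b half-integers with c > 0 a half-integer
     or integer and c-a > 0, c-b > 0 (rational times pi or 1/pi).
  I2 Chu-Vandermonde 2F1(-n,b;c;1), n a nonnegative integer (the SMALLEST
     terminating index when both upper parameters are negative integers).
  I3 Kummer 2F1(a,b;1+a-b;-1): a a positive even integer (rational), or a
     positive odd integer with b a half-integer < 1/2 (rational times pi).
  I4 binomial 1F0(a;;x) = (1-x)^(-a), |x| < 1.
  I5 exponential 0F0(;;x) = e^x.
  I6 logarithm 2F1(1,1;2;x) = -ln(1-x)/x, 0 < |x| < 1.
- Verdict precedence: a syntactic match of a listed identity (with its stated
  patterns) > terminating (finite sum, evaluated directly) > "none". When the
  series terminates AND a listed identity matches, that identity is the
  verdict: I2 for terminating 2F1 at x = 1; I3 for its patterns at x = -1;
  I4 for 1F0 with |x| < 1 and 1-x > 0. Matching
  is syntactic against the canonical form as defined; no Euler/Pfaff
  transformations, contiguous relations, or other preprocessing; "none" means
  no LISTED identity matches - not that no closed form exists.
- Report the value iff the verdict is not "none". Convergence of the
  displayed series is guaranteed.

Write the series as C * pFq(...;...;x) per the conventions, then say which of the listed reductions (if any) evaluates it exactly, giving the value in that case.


Classification (C = \frac{1}{6}): 2F1 with upper {-\frac{1}{3}, 5}, lower {3}, argument x = -\frac{1}{6}. Verdict: none - this 2F1 at x = -\frac{1}{6} matches no listed pattern, and upper {-\frac{1}{3}, 5} holds no stopper.

Key step: from the first term \frac{1}{6}: the running product (prefactor 1/6) telescopes to a rising factorial.
Consecutive-term ratio: r(k) = -\frac{1}{6} * (k-\frac{1}{3}) (k+5) / [(k+3) (k+1)] - rational in k, leading ratio -\frac{1}{6}; with t_0 = \frac{1}{6}, classification follows.


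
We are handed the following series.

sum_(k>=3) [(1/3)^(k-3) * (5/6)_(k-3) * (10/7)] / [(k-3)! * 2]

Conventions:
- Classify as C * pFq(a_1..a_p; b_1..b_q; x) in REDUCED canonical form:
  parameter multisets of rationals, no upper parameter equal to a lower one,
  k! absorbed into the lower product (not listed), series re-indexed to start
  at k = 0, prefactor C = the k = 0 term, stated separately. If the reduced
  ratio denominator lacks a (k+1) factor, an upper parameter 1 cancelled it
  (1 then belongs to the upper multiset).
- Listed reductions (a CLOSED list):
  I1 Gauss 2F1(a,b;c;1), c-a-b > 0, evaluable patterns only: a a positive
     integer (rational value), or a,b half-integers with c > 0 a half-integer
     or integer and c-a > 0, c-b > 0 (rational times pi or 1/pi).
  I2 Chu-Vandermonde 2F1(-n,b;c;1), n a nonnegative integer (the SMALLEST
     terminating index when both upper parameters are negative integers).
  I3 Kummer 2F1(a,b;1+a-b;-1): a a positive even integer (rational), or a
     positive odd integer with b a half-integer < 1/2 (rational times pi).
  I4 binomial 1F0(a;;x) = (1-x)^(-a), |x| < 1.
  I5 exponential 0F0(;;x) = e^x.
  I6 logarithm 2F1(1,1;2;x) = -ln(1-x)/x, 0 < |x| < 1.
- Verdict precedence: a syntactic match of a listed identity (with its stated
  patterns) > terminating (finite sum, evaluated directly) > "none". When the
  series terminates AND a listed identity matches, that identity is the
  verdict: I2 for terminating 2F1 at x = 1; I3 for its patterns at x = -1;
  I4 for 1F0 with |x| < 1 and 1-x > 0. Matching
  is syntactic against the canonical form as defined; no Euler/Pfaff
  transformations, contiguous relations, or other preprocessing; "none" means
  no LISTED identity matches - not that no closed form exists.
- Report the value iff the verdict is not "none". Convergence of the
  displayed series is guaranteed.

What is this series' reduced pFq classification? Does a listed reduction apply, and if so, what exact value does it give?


Prefactor 5/7, argument 1/3: 1F0 with upper {5/6} over lower {-}. Verdict at x = 1/3: the binomial series (I4) matches (the 1F0 binomial series: exponent -5/6, x = 1/3). Hence: (5/7) * (2/3)^(-5/6).

The tell: t_0 being 5/7, the constant factors (prefactor 5/7) combine into one prefactor.
Term ratio: r(k) = (1/3) * (k+5/6) / [(k+1)] - rational in k, leading ratio (1/3); with t_0 = 5/7, classification follows.


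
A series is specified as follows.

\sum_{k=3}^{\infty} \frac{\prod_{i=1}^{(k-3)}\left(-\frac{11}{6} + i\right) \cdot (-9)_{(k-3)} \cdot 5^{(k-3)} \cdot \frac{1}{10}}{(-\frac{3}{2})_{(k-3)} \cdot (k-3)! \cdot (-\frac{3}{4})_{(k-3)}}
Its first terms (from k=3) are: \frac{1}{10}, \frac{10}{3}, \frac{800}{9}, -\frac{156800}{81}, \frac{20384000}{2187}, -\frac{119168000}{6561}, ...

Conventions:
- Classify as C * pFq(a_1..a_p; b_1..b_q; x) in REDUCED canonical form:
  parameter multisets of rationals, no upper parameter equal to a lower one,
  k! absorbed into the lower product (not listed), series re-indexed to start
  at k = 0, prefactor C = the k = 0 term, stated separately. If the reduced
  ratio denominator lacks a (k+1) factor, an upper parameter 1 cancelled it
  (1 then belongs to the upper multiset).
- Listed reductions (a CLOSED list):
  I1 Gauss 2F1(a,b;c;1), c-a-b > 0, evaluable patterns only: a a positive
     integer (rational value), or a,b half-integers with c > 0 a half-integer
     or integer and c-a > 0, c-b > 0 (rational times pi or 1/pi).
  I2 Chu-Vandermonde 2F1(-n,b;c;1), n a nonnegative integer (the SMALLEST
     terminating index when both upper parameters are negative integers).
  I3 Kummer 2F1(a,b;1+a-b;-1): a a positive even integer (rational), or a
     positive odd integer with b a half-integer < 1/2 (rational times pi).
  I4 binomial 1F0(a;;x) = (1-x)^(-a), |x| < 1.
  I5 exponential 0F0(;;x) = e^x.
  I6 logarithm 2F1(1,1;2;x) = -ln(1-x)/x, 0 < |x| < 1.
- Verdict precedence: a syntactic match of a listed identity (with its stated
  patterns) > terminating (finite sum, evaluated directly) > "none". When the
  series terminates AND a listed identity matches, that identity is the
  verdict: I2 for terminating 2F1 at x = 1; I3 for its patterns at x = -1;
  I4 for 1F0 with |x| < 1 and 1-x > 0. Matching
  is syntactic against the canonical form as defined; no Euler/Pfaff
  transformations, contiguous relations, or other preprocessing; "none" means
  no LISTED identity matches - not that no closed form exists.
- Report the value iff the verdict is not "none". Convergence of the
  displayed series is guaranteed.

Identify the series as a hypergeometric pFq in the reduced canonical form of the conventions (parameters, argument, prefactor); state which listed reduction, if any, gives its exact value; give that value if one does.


With C = \frac{1}{10}: the canonical form is 2F2(-9, -\frac{5}{6}; -\frac{3}{2}, -\frac{3}{4}; 5). Verdict: terminating - the sum ends at index 9 because -9 is a negative integer; exact evaluation follows. Its exact value is -\frac{3911560996782763}{91042523513370}.

The tell: t_0 = \frac{1}{10} here, and the running product (C = 1/10) telescopes to a rising factorial.
Step ratio: r(k) = 5 * (k-9) (k-\frac{5}{6}) / [(k-\frac{3}{2}) (k-\frac{3}{4}) (k+1)] - rational in k, leading ratio 5; with t_0 = \frac{1}{10}, classification follows.


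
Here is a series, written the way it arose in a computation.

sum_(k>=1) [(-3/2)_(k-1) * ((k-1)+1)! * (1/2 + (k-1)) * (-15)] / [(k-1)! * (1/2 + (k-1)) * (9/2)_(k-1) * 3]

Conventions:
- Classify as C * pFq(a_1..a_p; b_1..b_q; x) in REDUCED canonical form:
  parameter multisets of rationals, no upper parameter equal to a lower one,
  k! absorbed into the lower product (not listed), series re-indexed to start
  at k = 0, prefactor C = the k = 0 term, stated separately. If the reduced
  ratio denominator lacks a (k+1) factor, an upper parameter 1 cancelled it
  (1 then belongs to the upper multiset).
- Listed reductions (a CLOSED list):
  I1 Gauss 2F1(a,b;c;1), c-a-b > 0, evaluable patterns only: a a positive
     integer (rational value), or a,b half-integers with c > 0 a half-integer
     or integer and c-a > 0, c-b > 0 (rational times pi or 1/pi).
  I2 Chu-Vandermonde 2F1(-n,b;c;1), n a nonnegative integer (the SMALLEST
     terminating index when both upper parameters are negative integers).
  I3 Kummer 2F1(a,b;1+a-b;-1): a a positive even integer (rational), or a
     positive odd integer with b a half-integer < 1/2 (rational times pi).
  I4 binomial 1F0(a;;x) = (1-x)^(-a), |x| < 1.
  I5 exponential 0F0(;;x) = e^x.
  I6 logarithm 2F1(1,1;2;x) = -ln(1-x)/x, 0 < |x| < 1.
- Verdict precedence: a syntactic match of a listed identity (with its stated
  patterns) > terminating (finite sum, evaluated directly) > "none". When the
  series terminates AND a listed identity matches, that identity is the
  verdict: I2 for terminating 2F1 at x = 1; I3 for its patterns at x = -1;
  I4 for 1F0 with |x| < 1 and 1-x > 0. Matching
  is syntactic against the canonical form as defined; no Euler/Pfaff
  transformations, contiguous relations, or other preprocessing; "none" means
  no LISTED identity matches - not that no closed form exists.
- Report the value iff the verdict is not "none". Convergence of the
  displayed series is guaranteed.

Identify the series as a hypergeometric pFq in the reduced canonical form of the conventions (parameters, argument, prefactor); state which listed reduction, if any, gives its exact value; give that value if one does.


This is -5 * 2F1(-3/2, 2; 9/2; 1) in reduced canonical form. Verdict (x = 1): Gauss's theorem (I1) applies (x = 1: the Gamma ratio telescopes since c-a-b = 4 > 0 and a = 2 in Z>0). Value: -35/16.

Key step: x = 1 and striking the common factor k + 1/2 reduces the term (C = -5, x = 1).
Step ratio: r(k) = 1 * (k-3/2) (k+2) / [(k+9/2) (k+1)] - rational; roots negated = parameters, x = 1, C = -5.


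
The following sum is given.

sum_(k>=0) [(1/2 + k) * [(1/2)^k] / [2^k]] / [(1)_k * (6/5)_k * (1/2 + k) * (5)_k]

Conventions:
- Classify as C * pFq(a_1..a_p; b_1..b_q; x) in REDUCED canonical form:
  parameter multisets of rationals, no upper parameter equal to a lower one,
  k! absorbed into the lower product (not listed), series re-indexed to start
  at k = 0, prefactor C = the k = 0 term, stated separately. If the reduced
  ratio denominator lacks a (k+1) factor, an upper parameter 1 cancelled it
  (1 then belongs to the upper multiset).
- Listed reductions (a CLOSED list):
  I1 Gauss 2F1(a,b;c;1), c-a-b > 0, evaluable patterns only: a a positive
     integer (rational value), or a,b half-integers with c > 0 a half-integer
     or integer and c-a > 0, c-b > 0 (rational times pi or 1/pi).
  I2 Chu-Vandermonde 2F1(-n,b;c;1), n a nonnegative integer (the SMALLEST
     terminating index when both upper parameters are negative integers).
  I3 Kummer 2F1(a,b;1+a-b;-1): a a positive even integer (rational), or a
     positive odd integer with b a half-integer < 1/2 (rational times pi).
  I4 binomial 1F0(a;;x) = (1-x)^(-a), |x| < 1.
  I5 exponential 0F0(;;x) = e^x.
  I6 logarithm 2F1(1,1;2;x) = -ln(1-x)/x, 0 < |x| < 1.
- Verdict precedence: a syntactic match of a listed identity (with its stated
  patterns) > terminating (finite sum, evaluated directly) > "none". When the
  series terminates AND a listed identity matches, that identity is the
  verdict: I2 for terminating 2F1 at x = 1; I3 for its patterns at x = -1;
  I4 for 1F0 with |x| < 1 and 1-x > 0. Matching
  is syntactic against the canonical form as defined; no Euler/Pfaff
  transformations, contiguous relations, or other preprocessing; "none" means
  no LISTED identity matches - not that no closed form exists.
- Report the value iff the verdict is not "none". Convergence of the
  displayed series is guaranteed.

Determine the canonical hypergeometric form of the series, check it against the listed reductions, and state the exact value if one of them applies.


Canonical form: C = 1 times 0F2 with upper {-}, lower {6/5, 5}, x = 1/4. Verdict: none - at argument 1/4 the multisets {-} ; {6/5, 5} match no listed identity.

Key step: from the first term 1: the factor k + 1/2 cancels (top and bottom), leaving C = 1, x = 1/4.
Term ratio: r(k) = (1/4) * 1 / [(k+6/5) (k+5) (k+1)] - poly over poly, x = (1/4) from leading terms; C = 1 at k = 0.


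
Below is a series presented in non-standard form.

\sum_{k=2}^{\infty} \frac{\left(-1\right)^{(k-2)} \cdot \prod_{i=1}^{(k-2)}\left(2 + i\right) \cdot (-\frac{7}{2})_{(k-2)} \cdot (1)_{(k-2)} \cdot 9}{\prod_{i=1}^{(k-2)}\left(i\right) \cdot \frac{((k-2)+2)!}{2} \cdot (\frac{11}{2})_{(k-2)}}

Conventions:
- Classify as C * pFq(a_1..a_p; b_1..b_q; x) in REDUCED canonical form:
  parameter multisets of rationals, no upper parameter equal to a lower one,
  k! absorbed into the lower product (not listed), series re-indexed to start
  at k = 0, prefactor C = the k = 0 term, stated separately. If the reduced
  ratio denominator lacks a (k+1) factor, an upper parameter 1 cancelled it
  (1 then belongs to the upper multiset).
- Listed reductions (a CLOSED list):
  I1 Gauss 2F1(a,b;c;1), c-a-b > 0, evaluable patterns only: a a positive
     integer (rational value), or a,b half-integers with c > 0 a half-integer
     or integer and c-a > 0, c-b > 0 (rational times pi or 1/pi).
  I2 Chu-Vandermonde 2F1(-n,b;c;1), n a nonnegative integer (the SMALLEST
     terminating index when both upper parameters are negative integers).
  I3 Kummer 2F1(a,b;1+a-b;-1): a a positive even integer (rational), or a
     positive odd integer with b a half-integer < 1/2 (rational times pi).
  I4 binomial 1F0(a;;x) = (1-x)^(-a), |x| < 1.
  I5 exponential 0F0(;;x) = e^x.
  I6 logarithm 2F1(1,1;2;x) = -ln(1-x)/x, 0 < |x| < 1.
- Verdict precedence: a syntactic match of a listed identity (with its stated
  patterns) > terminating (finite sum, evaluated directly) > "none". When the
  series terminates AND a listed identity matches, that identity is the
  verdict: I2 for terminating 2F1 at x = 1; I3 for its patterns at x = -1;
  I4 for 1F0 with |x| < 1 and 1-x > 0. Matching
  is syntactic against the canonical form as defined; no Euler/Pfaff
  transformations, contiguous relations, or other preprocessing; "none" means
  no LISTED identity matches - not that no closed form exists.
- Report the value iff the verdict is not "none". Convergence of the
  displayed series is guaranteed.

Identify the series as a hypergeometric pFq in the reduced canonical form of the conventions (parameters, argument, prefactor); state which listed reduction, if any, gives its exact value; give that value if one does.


Reduced: x = -1, 2F1, upper = {-\frac{7}{2}, 1}, lower = {\frac{11}{2}}, C = 9. Verdict: Kummer's theorem (I3) matches (x = -1; c = \frac{11}{2} equals 1+a-b for upper {-\frac{7}{2}, 1}: listed pattern). Exact value: \frac{2835}{512} \cdot \pi.

Key step: x = -1 and the denominator's factorial ratio (prefactor 9) is a lower Pochhammer.
Step ratio: r(k) = -1 * (k-\frac{7}{2}) (k+1) / [(k+\frac{11}{2}) (k+1)] - poly over poly, x = -1 from leading terms; C = 9 at k = 0.


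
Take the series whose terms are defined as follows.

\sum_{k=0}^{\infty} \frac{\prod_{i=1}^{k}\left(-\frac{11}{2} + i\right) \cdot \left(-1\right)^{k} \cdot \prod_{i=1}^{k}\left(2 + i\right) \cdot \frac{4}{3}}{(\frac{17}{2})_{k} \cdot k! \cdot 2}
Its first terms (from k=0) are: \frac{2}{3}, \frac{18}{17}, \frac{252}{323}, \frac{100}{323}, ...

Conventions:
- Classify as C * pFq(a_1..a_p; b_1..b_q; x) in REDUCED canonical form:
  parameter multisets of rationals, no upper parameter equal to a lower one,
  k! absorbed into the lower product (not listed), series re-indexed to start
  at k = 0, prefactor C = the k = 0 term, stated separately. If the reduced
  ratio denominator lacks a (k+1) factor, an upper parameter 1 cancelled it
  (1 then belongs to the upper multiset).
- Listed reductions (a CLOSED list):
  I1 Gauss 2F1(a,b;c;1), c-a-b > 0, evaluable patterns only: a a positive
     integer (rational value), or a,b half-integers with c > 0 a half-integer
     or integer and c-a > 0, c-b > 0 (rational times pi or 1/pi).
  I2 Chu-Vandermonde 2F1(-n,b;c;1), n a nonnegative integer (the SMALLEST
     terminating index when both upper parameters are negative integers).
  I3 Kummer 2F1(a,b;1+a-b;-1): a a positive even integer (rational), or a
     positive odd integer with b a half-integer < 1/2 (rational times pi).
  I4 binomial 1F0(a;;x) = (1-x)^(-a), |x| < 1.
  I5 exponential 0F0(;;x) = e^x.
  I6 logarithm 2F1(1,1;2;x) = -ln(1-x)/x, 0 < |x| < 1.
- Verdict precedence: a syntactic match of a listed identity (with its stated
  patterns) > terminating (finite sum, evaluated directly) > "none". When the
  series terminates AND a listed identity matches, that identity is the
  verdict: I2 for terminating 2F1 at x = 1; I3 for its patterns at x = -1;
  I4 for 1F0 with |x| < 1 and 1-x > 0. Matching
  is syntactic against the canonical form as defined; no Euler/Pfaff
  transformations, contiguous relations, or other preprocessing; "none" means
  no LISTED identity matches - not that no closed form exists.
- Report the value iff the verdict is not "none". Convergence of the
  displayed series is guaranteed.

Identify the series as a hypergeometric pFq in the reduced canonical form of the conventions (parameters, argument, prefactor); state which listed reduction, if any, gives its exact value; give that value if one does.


Canonical form: C = \frac{2}{3} times 2F1 with upper {-\frac{9}{2}, 3}, lower {\frac{17}{2}}, x = -1. Verdict: this is Kummer's theorem (I3) (x = -1; c = \frac{17}{2} equals 1+a-b for upper {-\frac{9}{2}, 3}: listed pattern). Value: \frac{15015}{16384} \cdot \pi.

The tell: t_0 being \frac{2}{3}, the constant factors (C = 2/3) combine into one prefactor.
Step ratio: r(k) = -1 * (k-\frac{9}{2}) (k+3) / [(k+\frac{17}{2}) (k+1)] - rational; roots negated = parameters, x = -1, C = \frac{2}{3}.


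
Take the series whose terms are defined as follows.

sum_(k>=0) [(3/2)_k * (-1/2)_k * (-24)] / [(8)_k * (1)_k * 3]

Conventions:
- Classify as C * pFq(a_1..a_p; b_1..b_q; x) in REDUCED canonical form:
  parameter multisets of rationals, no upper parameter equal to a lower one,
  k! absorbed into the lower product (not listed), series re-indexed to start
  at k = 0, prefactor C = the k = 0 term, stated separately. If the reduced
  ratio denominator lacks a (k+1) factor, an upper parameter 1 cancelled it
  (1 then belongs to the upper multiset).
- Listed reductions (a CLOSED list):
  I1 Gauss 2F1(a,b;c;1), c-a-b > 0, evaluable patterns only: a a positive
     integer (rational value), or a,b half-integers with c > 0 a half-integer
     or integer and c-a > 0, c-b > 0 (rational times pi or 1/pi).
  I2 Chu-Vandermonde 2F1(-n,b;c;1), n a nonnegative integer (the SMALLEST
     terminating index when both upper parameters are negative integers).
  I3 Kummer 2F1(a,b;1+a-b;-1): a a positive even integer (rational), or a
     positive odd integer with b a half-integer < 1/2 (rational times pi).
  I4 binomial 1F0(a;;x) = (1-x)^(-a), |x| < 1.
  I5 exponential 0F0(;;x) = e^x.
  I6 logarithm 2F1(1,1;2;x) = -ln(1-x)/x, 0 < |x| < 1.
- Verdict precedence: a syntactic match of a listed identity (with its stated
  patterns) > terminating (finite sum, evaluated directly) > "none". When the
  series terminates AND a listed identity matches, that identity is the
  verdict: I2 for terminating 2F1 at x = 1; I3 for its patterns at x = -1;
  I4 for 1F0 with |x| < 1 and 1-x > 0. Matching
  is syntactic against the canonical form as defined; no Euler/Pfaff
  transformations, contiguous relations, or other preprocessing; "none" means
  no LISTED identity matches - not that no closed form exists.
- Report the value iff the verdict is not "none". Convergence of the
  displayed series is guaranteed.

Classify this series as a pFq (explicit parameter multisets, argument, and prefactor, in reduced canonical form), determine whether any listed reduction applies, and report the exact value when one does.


Reduced: x = 1, 2F1, upper = {-1/2, 3/2}, lower = {8}, C = -8. Verdict: Gauss's theorem I1 (half-integer case) applies (x = 1; upper {-1/2, 3/2} half-integers, c = 8 in the evaluable pattern). Exact value: (-33554432/1486485) / pi.

First insight: x = 1 and the constant factors (prefactor -8) combine into one prefactor.
Consecutive-term ratio: r(k) = 1 * (k-1/2) (k+3/2) / [(k+8) (k+1)] - rational in k, leading ratio 1; with t_0 = -8, classification follows.
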